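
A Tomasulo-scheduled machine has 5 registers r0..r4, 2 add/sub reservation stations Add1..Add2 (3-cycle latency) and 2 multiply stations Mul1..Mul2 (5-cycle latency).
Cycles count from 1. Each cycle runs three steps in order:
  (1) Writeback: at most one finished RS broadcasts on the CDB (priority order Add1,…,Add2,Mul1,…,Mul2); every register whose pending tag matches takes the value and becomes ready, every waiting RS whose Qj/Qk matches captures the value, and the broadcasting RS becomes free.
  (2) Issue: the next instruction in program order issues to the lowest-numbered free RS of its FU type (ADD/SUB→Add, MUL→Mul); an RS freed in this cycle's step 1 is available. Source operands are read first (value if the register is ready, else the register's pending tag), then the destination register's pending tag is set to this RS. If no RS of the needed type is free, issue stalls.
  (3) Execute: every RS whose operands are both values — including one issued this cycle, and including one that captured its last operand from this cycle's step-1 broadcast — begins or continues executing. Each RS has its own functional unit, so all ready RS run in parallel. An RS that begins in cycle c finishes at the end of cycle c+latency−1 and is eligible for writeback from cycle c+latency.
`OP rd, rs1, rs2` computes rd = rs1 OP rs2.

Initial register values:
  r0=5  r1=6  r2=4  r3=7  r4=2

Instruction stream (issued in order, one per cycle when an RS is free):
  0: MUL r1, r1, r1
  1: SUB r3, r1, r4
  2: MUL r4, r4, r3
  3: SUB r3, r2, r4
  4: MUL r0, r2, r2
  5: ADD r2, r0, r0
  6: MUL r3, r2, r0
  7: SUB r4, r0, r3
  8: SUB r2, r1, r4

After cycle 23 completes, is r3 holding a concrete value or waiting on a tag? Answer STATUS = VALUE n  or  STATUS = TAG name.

  c1: issue MUL r1<-Mul1  regs: r0:5,r1:Mul1,r2:4,r3:7,r4:2
  c2: issue SUB r3<-Add1  regs: r0:5,r1:Mul1,r2:4,r3:Add1,r4:2
  c3: issue MUL r4<-Mul2  regs: r0:5,r1:Mul1,r2:4,r3:Add1,r4:Mul2
  c4: issue SUB r3<-Add2  regs: r0:5,r1:Mul1,r2:4,r3:Add2,r4:Mul2
  c5: stall  regs: r0:5,r1:Mul1,r2:4,r3:Add2,r4:Mul2
  c6: CDB Mul1=36; issue MUL r0<-Mul1  regs: r0:Mul1,r1:36,r2:4,r3:Add2,r4:Mul2
  c7: stall  regs: r0:Mul1,r1:36,r2:4,r3:Add2,r4:Mul2
  c8: stall  regs: r0:Mul1,r1:36,r2:4,r3:Add2,r4:Mul2
  c9: CDB Add1=34; issue ADD r2<-Add1  regs: r0:Mul1,r1:36,r2:Add1,r3:Add2,r4:Mul2
  c10: stall  regs: r0:Mul1,r1:36,r2:Add1,r3:Add2,r4:Mul2
  c11: CDB Mul1=16; issue MUL r3<-Mul1  regs: r0:16,r1:36,r2:Add1,r3:Mul1,r4:Mul2
  c12: stall  regs: r0:16,r1:36,r2:Add1,r3:Mul1,r4:Mul2
  c13: stall  regs: r0:16,r1:36,r2:Add1,r3:Mul1,r4:Mul2
  c14: CDB Add1=32; issue SUB r4<-Add1  regs: r0:16,r1:36,r2:32,r3:Mul1,r4:Add1
  c15: CDB Mul2=68; stall  regs: r0:16,r1:36,r2:32,r3:Mul1,r4:Add1
  c16: stall  regs: r0:16,r1:36,r2:32,r3:Mul1,r4:Add1
  c17: stall  regs: r0:16,r1:36,r2:32,r3:Mul1,r4:Add1
  c18: CDB Add2=-64; issue SUB r2<-Add2  regs: r0:16,r1:36,r2:Add2,r3:Mul1,r4:Add1
  c19: CDB Mul1=512  regs: r0:16,r1:36,r2:Add2,r3:512,r4:Add1
  c20: -  regs: r0:16,r1:36,r2:Add2,r3:512,r4:Add1
  c21: -  regs: r0:16,r1:36,r2:Add2,r3:512,r4:Add1
  c22: CDB Add1=-496  regs: r0:16,r1:36,r2:Add2,r3:512,r4:-496
  c23: -  regs: r0:16,r1:36,r2:Add2,r3:512,r4:-496

STATUS = VALUE 512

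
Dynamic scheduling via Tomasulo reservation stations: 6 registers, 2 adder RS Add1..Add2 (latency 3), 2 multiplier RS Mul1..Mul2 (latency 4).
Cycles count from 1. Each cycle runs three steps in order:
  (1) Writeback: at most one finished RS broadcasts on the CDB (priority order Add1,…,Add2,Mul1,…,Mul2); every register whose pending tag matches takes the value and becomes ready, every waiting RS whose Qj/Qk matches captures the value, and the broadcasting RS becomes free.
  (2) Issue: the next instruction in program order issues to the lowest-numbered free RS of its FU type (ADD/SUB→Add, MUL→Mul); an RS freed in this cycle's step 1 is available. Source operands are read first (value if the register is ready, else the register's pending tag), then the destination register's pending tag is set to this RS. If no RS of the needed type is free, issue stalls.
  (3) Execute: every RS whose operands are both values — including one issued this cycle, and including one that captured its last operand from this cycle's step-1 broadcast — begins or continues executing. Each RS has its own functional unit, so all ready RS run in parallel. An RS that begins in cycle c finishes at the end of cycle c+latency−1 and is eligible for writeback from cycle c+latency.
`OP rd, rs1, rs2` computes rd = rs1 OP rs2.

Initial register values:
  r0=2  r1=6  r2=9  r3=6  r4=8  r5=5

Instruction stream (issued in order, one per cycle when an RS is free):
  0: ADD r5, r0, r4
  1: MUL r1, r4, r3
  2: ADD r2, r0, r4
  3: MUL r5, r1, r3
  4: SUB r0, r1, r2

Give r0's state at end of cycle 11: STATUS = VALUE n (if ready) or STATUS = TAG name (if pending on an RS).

STATUS = VALUE 38

c1: issue ADD r5<-Add1 | r0:2,r1:6,r2:9,r3:6,r4:8,r5:Add1
c2: issue MUL r1<-Mul1 | r0:2,r1:Mul1,r2:9,r3:6,r4:8,r5:Add1
c3: issue ADD r2<-Add2 | r0:2,r1:Mul1,r2:Add2,r3:6,r4:8,r5:Add1
c4: CDB Add1=10; issue MUL r5<-Mul2 | r0:2,r1:Mul1,r2:Add2,r3:6,r4:8,r5:Mul2
c5: issue SUB r0<-Add1 | r0:Add1,r1:Mul1,r2:Add2,r3:6,r4:8,r5:Mul2
c6: CDB Add2=10 | r0:Add1,r1:Mul1,r2:10,r3:6,r4:8,r5:Mul2
c7: CDB Mul1=48 | r0:Add1,r1:48,r2:10,r3:6,r4:8,r5:Mul2
c8: - | r0:Add1,r1:48,r2:10,r3:6,r4:8,r5:Mul2
c9: - | r0:Add1,r1:48,r2:10,r3:6,r4:8,r5:Mul2
c10: CDB Add1=38 | r0:38,r1:48,r2:10,r3:6,r4:8,r5:Mul2
c11: CDB Mul2=288 | r0:38,r1:48,r2:10,r3:6,r4:8,r5:288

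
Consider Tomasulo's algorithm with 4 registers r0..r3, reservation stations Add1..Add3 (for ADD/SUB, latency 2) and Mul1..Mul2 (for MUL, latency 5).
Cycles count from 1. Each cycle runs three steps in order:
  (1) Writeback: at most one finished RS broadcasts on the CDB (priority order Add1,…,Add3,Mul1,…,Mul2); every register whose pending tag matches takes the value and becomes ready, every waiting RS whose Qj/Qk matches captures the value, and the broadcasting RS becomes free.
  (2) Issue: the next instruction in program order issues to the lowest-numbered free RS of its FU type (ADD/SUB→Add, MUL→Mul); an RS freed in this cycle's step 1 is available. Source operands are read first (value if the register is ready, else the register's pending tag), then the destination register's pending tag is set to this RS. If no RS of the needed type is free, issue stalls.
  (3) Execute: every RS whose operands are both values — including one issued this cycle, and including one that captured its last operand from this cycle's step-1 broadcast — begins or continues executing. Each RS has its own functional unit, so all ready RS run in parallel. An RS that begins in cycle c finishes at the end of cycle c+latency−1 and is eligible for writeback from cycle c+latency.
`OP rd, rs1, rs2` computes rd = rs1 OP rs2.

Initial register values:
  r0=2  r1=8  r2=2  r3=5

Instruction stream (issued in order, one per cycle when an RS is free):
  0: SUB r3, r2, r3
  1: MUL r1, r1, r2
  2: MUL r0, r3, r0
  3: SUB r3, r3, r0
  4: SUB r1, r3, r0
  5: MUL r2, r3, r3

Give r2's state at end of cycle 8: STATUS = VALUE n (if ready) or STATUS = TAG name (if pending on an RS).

STATUS = TAG Mul1

c1: issue SUB r3<-Add1 | r0:2,r1:8,r2:2,r3:Add1
c2: issue MUL r1<-Mul1 | r0:2,r1:Mul1,r2:2,r3:Add1
c3: CDB Add1=-3; issue MUL r0<-Mul2 | r0:Mul2,r1:Mul1,r2:2,r3:-3
c4: issue SUB r3<-Add1 | r0:Mul2,r1:Mul1,r2:2,r3:Add1
c5: issue SUB r1<-Add2 | r0:Mul2,r1:Add2,r2:2,r3:Add1
c6: stall | r0:Mul2,r1:Add2,r2:2,r3:Add1
c7: CDB Mul1=16; issue MUL r2<-Mul1 | r0:Mul2,r1:Add2,r2:Mul1,r3:Add1
c8: CDB Mul2=-6 | r0:-6,r1:Add2,r2:Mul1,r3:Add1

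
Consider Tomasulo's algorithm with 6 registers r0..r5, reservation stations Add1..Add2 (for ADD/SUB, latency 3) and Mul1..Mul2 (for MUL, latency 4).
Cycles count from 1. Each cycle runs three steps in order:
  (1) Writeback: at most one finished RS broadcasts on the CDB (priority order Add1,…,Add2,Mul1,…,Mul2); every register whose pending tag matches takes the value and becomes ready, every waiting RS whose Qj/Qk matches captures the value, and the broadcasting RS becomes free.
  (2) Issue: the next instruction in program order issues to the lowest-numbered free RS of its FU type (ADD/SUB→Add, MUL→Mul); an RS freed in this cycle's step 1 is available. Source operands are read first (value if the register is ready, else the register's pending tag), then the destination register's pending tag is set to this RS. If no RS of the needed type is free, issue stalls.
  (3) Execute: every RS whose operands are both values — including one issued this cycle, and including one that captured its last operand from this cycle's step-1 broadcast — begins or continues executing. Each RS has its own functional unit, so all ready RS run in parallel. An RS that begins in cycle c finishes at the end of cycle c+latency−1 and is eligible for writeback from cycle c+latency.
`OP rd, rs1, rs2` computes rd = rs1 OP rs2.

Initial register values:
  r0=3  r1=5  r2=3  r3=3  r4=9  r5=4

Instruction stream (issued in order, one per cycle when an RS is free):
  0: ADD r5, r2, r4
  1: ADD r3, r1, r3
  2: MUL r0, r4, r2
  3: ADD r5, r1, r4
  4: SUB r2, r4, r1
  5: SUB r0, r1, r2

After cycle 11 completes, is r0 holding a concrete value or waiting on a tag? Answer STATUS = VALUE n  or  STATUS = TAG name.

  c1: issue ADD r5<-Add1  regs: r0:3,r1:5,r2:3,r3:3,r4:9,r5:Add1
  c2: issue ADD r3<-Add2  regs: r0:3,r1:5,r2:3,r3:Add2,r4:9,r5:Add1
  c3: issue MUL r0<-Mul1  regs: r0:Mul1,r1:5,r2:3,r3:Add2,r4:9,r5:Add1
  c4: CDB Add1=12; issue ADD r5<-Add1  regs: r0:Mul1,r1:5,r2:3,r3:Add2,r4:9,r5:Add1
  c5: CDB Add2=8; issue SUB r2<-Add2  regs: r0:Mul1,r1:5,r2:Add2,r3:8,r4:9,r5:Add1
  c6: stall  regs: r0:Mul1,r1:5,r2:Add2,r3:8,r4:9,r5:Add1
  c7: CDB Add1=14; issue SUB r0<-Add1  regs: r0:Add1,r1:5,r2:Add2,r3:8,r4:9,r5:14
  c8: CDB Add2=4  regs: r0:Add1,r1:5,r2:4,r3:8,r4:9,r5:14
  c9: CDB Mul1=27  regs: r0:Add1,r1:5,r2:4,r3:8,r4:9,r5:14
  c10: -  regs: r0:Add1,r1:5,r2:4,r3:8,r4:9,r5:14
  c11: CDB Add1=1  regs: r0:1,r1:5,r2:4,r3:8,r4:9,r5:14

STATUS = VALUE 1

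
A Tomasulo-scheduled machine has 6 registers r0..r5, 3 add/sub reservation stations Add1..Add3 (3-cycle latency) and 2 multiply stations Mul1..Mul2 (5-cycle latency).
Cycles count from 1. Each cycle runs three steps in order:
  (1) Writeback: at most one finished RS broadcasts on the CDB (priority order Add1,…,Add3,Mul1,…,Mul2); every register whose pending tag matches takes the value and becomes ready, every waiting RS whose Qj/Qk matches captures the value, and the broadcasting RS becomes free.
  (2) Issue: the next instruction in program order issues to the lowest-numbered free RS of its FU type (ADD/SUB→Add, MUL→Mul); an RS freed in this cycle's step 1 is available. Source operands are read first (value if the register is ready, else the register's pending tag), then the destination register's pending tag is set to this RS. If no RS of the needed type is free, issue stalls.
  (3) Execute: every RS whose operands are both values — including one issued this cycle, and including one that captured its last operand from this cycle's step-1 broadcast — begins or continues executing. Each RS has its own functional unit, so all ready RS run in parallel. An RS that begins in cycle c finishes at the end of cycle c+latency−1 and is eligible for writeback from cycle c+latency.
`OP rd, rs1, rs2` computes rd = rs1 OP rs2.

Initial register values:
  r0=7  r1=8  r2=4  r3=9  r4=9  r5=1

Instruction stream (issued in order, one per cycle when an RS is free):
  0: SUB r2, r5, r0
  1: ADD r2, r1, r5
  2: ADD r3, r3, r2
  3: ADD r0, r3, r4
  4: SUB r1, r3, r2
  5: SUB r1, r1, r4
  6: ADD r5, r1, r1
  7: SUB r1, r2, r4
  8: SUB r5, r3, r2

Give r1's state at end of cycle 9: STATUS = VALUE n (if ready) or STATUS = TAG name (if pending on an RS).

STATUS = TAG Add3

  c1: issue SUB r2<-Add1  regs: r0:7,r1:8,r2:Add1,r3:9,r4:9,r5:1
  c2: issue ADD r2<-Add2  regs: r0:7,r1:8,r2:Add2,r3:9,r4:9,r5:1
  c3: issue ADD r3<-Add3  regs: r0:7,r1:8,r2:Add2,r3:Add3,r4:9,r5:1
  c4: CDB Add1=-6; issue ADD r0<-Add1  regs: r0:Add1,r1:8,r2:Add2,r3:Add3,r4:9,r5:1
  c5: CDB Add2=9; issue SUB r1<-Add2  regs: r0:Add1,r1:Add2,r2:9,r3:Add3,r4:9,r5:1
  c6: stall  regs: r0:Add1,r1:Add2,r2:9,r3:Add3,r4:9,r5:1
  c7: stall  regs: r0:Add1,r1:Add2,r2:9,r3:Add3,r4:9,r5:1
  c8: CDB Add3=18; issue SUB r1<-Add3  regs: r0:Add1,r1:Add3,r2:9,r3:18,r4:9,r5:1
  c9: stall  regs: r0:Add1,r1:Add3,r2:9,r3:18,r4:9,r5:1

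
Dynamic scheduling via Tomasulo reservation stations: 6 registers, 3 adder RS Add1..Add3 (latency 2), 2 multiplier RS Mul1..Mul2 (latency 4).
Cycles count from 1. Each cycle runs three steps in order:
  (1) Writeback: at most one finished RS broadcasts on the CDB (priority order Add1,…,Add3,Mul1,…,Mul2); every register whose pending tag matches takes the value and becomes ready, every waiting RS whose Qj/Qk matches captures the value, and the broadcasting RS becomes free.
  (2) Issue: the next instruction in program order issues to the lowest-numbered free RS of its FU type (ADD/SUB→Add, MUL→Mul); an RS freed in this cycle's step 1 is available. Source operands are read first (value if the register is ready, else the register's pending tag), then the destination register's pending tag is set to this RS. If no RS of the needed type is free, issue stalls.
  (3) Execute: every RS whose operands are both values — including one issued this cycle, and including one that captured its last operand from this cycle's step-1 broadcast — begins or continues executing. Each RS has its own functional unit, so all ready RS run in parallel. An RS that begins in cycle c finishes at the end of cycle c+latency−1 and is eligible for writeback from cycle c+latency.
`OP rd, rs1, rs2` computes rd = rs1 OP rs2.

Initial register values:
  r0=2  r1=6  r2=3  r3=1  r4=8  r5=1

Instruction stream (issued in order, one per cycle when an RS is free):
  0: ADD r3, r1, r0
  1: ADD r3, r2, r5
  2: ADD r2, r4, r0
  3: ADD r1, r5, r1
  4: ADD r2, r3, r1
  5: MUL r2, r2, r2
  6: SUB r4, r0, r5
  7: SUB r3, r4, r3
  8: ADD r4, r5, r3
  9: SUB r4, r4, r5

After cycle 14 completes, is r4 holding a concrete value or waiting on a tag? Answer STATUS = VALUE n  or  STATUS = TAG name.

c1: issue ADD r3<-Add1 | r0:2,r1:6,r2:3,r3:Add1,r4:8,r5:1
c2: issue ADD r3<-Add2 | r0:2,r1:6,r2:3,r3:Add2,r4:8,r5:1
c3: CDB Add1=8; issue ADD r2<-Add1 | r0:2,r1:6,r2:Add1,r3:Add2,r4:8,r5:1
c4: CDB Add2=4; issue ADD r1<-Add2 | r0:2,r1:Add2,r2:Add1,r3:4,r4:8,r5:1
c5: CDB Add1=10; issue ADD r2<-Add1 | r0:2,r1:Add2,r2:Add1,r3:4,r4:8,r5:1
c6: CDB Add2=7; issue MUL r2<-Mul1 | r0:2,r1:7,r2:Mul1,r3:4,r4:8,r5:1
c7: issue SUB r4<-Add2 | r0:2,r1:7,r2:Mul1,r3:4,r4:Add2,r5:1
c8: CDB Add1=11; issue SUB r3<-Add1 | r0:2,r1:7,r2:Mul1,r3:Add1,r4:Add2,r5:1
c9: CDB Add2=1; issue ADD r4<-Add2 | r0:2,r1:7,r2:Mul1,r3:Add1,r4:Add2,r5:1
c10: issue SUB r4<-Add3 | r0:2,r1:7,r2:Mul1,r3:Add1,r4:Add3,r5:1
c11: CDB Add1=-3 | r0:2,r1:7,r2:Mul1,r3:-3,r4:Add3,r5:1
c12: CDB Mul1=121 | r0:2,r1:7,r2:121,r3:-3,r4:Add3,r5:1
c13: CDB Add2=-2 | r0:2,r1:7,r2:121,r3:-3,r4:Add3,r5:1
c14: - | r0:2,r1:7,r2:121,r3:-3,r4:Add3,r5:1

STATUS = TAG Add3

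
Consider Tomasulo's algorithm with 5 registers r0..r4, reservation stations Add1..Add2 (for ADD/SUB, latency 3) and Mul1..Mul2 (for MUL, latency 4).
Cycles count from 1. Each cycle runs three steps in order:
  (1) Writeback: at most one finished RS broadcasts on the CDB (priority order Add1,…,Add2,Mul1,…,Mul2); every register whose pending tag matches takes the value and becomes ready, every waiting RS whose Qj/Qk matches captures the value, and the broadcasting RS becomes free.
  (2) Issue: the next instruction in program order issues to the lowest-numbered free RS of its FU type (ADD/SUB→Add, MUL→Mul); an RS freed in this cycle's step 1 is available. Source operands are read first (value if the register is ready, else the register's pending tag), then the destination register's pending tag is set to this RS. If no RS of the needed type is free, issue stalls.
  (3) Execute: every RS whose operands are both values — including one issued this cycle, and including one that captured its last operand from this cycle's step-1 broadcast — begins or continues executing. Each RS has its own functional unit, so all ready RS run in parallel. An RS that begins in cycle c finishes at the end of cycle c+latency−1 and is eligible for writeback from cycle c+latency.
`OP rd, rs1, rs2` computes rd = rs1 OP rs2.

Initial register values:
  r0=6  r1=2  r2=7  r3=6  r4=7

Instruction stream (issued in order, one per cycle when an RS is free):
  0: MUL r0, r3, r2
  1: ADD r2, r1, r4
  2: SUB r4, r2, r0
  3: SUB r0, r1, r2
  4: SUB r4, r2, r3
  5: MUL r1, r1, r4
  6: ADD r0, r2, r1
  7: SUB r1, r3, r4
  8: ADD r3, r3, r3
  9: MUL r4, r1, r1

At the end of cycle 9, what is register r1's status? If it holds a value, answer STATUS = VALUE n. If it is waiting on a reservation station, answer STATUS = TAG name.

STATUS = TAG Mul1

cycle 1: issue MUL r0<-Mul1 // r0:Mul1,r1:2,r2:7,r3:6,r4:7
cycle 2: issue ADD r2<-Add1 // r0:Mul1,r1:2,r2:Add1,r3:6,r4:7
cycle 3: issue SUB r4<-Add2 // r0:Mul1,r1:2,r2:Add1,r3:6,r4:Add2
cycle 4: stall // r0:Mul1,r1:2,r2:Add1,r3:6,r4:Add2
cycle 5: CDB Add1=9; issue SUB r0<-Add1 // r0:Add1,r1:2,r2:9,r3:6,r4:Add2
cycle 6: CDB Mul1=42; stall // r0:Add1,r1:2,r2:9,r3:6,r4:Add2
cycle 7: stall // r0:Add1,r1:2,r2:9,r3:6,r4:Add2
cycle 8: CDB Add1=-7; issue SUB r4<-Add1 // r0:-7,r1:2,r2:9,r3:6,r4:Add1
cycle 9: CDB Add2=-33; issue MUL r1<-Mul1 // r0:-7,r1:Mul1,r2:9,r3:6,r4:Add1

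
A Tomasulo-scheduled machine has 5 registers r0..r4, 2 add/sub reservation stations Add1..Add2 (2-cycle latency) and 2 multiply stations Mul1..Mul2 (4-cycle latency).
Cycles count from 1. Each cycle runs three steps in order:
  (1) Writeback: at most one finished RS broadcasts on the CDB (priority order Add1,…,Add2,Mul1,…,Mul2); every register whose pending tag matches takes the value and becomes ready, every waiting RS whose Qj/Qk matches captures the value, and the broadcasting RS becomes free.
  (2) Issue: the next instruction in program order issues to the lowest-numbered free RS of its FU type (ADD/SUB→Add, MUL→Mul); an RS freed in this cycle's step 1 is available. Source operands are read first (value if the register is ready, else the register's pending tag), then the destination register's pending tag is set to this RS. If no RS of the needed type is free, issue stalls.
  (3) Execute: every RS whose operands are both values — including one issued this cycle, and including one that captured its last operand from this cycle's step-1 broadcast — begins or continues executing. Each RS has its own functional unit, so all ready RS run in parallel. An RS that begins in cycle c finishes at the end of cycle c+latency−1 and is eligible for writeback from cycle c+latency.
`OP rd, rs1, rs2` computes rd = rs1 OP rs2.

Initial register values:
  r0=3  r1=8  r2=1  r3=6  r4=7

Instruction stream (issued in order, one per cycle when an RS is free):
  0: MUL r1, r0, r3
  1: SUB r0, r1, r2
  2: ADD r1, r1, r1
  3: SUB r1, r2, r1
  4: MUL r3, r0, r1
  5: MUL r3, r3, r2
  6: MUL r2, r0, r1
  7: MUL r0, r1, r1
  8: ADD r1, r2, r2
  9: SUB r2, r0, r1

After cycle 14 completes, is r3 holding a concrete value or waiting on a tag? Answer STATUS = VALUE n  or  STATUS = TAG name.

STATUS = TAG Mul2

  c1: issue MUL r1<-Mul1  regs: r0:3,r1:Mul1,r2:1,r3:6,r4:7
  c2: issue SUB r0<-Add1  regs: r0:Add1,r1:Mul1,r2:1,r3:6,r4:7
  c3: issue ADD r1<-Add2  regs: r0:Add1,r1:Add2,r2:1,r3:6,r4:7
  c4: stall  regs: r0:Add1,r1:Add2,r2:1,r3:6,r4:7
  c5: CDB Mul1=18; stall  regs: r0:Add1,r1:Add2,r2:1,r3:6,r4:7
  c6: stall  regs: r0:Add1,r1:Add2,r2:1,r3:6,r4:7
  c7: CDB Add1=17; issue SUB r1<-Add1  regs: r0:17,r1:Add1,r2:1,r3:6,r4:7
  c8: CDB Add2=36; issue MUL r3<-Mul1  regs: r0:17,r1:Add1,r2:1,r3:Mul1,r4:7
  c9: issue MUL r3<-Mul2  regs: r0:17,r1:Add1,r2:1,r3:Mul2,r4:7
  c10: CDB Add1=-35; stall  regs: r0:17,r1:-35,r2:1,r3:Mul2,r4:7
  c11: stall  regs: r0:17,r1:-35,r2:1,r3:Mul2,r4:7
  c12: stall  regs: r0:17,r1:-35,r2:1,r3:Mul2,r4:7
  c13: stall  regs: r0:17,r1:-35,r2:1,r3:Mul2,r4:7
  c14: CDB Mul1=-595; issue MUL r2<-Mul1  regs: r0:17,r1:-35,r2:Mul1,r3:Mul2,r4:7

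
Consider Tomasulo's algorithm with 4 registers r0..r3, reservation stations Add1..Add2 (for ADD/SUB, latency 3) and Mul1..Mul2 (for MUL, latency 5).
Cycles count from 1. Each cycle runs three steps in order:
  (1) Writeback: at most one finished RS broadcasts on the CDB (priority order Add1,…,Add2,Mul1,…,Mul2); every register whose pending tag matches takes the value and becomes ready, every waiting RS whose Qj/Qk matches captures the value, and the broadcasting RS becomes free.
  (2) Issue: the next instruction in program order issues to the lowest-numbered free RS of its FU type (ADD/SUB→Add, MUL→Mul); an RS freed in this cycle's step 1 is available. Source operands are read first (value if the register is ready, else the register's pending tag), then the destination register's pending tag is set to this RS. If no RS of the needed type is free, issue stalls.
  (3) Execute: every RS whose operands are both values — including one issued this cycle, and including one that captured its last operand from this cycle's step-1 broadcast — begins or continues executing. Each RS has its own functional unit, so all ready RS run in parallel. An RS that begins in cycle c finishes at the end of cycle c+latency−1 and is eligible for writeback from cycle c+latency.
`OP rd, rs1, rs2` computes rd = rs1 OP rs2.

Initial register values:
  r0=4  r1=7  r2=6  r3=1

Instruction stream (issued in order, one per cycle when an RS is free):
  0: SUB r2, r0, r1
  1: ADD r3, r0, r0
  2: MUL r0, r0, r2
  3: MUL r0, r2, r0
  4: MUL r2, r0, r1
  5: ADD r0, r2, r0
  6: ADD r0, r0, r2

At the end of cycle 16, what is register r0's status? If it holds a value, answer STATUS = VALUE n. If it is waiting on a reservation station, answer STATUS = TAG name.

STATUS = TAG Add2

c1: issue SUB r2<-Add1 | r0:4,r1:7,r2:Add1,r3:1
c2: issue ADD r3<-Add2 | r0:4,r1:7,r2:Add1,r3:Add2
c3: issue MUL r0<-Mul1 | r0:Mul1,r1:7,r2:Add1,r3:Add2
c4: CDB Add1=-3; issue MUL r0<-Mul2 | r0:Mul2,r1:7,r2:-3,r3:Add2
c5: CDB Add2=8; stall | r0:Mul2,r1:7,r2:-3,r3:8
c6: stall | r0:Mul2,r1:7,r2:-3,r3:8
c7: stall | r0:Mul2,r1:7,r2:-3,r3:8
c8: stall | r0:Mul2,r1:7,r2:-3,r3:8
c9: CDB Mul1=-12; issue MUL r2<-Mul1 | r0:Mul2,r1:7,r2:Mul1,r3:8
c10: issue ADD r0<-Add1 | r0:Add1,r1:7,r2:Mul1,r3:8
c11: issue ADD r0<-Add2 | r0:Add2,r1:7,r2:Mul1,r3:8
c12: - | r0:Add2,r1:7,r2:Mul1,r3:8
c13: - | r0:Add2,r1:7,r2:Mul1,r3:8
c14: CDB Mul2=36 | r0:Add2,r1:7,r2:Mul1,r3:8
c15: - | r0:Add2,r1:7,r2:Mul1,r3:8
c16: - | r0:Add2,r1:7,r2:Mul1,r3:8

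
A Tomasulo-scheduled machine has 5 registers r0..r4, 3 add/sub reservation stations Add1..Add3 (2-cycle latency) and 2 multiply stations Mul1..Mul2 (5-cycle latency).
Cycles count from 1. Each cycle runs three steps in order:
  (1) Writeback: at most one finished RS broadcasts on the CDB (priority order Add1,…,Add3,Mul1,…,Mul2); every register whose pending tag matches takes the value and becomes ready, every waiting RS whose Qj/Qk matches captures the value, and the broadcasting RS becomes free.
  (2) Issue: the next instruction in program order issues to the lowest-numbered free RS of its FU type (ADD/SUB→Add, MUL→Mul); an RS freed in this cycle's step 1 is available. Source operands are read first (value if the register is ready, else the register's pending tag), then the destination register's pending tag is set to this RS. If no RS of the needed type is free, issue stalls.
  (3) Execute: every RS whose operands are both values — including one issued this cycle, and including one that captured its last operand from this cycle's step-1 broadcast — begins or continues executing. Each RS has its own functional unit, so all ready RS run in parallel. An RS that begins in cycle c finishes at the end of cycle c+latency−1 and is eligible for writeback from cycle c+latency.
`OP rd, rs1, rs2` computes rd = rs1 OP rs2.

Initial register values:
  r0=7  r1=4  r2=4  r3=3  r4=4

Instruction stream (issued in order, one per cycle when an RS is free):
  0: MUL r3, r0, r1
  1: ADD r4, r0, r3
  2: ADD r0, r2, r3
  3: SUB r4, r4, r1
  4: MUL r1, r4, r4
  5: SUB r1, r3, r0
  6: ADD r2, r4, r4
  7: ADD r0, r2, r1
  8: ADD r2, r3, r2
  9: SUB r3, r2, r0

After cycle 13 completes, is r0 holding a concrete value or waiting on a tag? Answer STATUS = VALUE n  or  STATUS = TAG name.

STATUS = TAG Add3

c1: issue MUL r3<-Mul1 | r0:7,r1:4,r2:4,r3:Mul1,r4:4
c2: issue ADD r4<-Add1 | r0:7,r1:4,r2:4,r3:Mul1,r4:Add1
c3: issue ADD r0<-Add2 | r0:Add2,r1:4,r2:4,r3:Mul1,r4:Add1
c4: issue SUB r4<-Add3 | r0:Add2,r1:4,r2:4,r3:Mul1,r4:Add3
c5: issue MUL r1<-Mul2 | r0:Add2,r1:Mul2,r2:4,r3:Mul1,r4:Add3
c6: CDB Mul1=28; stall | r0:Add2,r1:Mul2,r2:4,r3:28,r4:Add3
c7: stall | r0:Add2,r1:Mul2,r2:4,r3:28,r4:Add3
c8: CDB Add1=35; issue SUB r1<-Add1 | r0:Add2,r1:Add1,r2:4,r3:28,r4:Add3
c9: CDB Add2=32; issue ADD r2<-Add2 | r0:32,r1:Add1,r2:Add2,r3:28,r4:Add3
c10: CDB Add3=31; issue ADD r0<-Add3 | r0:Add3,r1:Add1,r2:Add2,r3:28,r4:31
c11: CDB Add1=-4; issue ADD r2<-Add1 | r0:Add3,r1:-4,r2:Add1,r3:28,r4:31
c12: CDB Add2=62; issue SUB r3<-Add2 | r0:Add3,r1:-4,r2:Add1,r3:Add2,r4:31
c13: - | r0:Add3,r1:-4,r2:Add1,r3:Add2,r4:31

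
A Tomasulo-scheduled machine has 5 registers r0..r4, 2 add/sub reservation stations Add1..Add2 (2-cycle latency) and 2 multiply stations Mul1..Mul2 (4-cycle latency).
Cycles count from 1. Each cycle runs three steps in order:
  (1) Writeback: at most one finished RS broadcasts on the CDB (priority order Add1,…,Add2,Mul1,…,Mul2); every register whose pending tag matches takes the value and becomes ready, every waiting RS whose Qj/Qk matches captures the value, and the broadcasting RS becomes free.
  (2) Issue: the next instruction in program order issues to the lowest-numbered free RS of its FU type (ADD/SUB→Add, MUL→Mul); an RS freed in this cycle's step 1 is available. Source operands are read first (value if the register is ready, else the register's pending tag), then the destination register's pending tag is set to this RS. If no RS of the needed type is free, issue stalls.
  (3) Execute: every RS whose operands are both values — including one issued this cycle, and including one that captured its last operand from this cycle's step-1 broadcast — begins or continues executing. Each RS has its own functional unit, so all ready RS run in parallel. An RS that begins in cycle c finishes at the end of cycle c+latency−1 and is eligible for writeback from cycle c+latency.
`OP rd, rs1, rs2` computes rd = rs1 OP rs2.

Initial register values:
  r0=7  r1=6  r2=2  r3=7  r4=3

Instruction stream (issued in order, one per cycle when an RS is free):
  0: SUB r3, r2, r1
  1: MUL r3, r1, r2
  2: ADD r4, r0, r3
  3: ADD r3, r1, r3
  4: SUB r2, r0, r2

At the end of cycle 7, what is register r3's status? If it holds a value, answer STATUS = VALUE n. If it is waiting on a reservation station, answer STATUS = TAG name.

STATUS = TAG Add2

c1: issue SUB r3<-Add1 | r0:7,r1:6,r2:2,r3:Add1,r4:3
c2: issue MUL r3<-Mul1 | r0:7,r1:6,r2:2,r3:Mul1,r4:3
c3: CDB Add1=-4; issue ADD r4<-Add1 | r0:7,r1:6,r2:2,r3:Mul1,r4:Add1
c4: issue ADD r3<-Add2 | r0:7,r1:6,r2:2,r3:Add2,r4:Add1
c5: stall | r0:7,r1:6,r2:2,r3:Add2,r4:Add1
c6: CDB Mul1=12; stall | r0:7,r1:6,r2:2,r3:Add2,r4:Add1
c7: stall | r0:7,r1:6,r2:2,r3:Add2,r4:Add1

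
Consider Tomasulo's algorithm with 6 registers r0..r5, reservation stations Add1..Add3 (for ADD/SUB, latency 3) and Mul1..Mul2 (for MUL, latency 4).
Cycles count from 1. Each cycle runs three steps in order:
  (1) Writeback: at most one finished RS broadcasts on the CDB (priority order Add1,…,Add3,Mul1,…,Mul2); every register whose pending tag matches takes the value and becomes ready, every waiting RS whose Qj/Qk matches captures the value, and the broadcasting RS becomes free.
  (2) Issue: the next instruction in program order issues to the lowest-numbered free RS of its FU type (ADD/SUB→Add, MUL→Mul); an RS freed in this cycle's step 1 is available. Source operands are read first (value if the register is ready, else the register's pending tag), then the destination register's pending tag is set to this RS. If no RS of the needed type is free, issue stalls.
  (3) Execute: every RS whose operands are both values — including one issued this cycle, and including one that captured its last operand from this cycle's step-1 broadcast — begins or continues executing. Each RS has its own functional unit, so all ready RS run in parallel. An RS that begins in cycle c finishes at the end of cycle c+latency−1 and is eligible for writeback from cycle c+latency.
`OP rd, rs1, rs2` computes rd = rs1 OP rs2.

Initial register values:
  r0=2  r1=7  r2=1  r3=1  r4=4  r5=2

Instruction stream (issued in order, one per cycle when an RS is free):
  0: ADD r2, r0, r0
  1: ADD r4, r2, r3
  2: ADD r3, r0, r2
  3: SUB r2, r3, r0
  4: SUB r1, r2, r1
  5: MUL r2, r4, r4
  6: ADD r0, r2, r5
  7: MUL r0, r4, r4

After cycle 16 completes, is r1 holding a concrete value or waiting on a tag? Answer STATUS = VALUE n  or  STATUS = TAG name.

cycle 1: issue ADD r2<-Add1 // r0:2,r1:7,r2:Add1,r3:1,r4:4,r5:2
cycle 2: issue ADD r4<-Add2 // r0:2,r1:7,r2:Add1,r3:1,r4:Add2,r5:2
cycle 3: issue ADD r3<-Add3 // r0:2,r1:7,r2:Add1,r3:Add3,r4:Add2,r5:2
cycle 4: CDB Add1=4; issue SUB r2<-Add1 // r0:2,r1:7,r2:Add1,r3:Add3,r4:Add2,r5:2
cycle 5: stall // r0:2,r1:7,r2:Add1,r3:Add3,r4:Add2,r5:2
cycle 6: stall // r0:2,r1:7,r2:Add1,r3:Add3,r4:Add2,r5:2
cycle 7: CDB Add2=5; issue SUB r1<-Add2 // r0:2,r1:Add2,r2:Add1,r3:Add3,r4:5,r5:2
cycle 8: CDB Add3=6; issue MUL r2<-Mul1 // r0:2,r1:Add2,r2:Mul1,r3:6,r4:5,r5:2
cycle 9: issue ADD r0<-Add3 // r0:Add3,r1:Add2,r2:Mul1,r3:6,r4:5,r5:2
cycle 10: issue MUL r0<-Mul2 // r0:Mul2,r1:Add2,r2:Mul1,r3:6,r4:5,r5:2
cycle 11: CDB Add1=4 // r0:Mul2,r1:Add2,r2:Mul1,r3:6,r4:5,r5:2
cycle 12: CDB Mul1=25 // r0:Mul2,r1:Add2,r2:25,r3:6,r4:5,r5:2
cycle 13: - // r0:Mul2,r1:Add2,r2:25,r3:6,r4:5,r5:2
cycle 14: CDB Add2=-3 // r0:Mul2,r1:-3,r2:25,r3:6,r4:5,r5:2
cycle 15: CDB Add3=27 // r0:Mul2,r1:-3,r2:25,r3:6,r4:5,r5:2
cycle 16: CDB Mul2=25 // r0:25,r1:-3,r2:25,r3:6,r4:5,r5:2

STATUS = VALUE -3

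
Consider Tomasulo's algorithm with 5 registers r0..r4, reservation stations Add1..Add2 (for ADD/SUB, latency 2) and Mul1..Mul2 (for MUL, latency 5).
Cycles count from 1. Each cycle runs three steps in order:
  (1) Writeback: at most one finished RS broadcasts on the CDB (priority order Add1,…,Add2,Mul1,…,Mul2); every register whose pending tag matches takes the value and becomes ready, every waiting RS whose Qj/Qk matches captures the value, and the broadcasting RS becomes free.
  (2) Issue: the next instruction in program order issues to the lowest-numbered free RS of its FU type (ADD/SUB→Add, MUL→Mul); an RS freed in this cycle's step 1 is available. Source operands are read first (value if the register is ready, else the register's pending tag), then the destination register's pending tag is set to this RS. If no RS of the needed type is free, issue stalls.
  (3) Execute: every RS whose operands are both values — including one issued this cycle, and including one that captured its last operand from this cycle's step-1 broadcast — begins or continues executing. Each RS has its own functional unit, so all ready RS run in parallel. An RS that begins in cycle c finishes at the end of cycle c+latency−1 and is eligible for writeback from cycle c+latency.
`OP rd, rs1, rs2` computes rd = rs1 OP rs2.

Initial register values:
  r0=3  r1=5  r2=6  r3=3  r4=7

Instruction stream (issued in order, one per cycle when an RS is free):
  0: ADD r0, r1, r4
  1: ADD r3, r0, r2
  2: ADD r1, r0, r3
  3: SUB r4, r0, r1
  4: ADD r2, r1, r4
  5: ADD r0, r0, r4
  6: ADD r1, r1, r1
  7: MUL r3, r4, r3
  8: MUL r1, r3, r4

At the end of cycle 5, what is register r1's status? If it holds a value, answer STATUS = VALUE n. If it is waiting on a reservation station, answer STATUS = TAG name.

  c1: issue ADD r0<-Add1  regs: r0:Add1,r1:5,r2:6,r3:3,r4:7
  c2: issue ADD r3<-Add2  regs: r0:Add1,r1:5,r2:6,r3:Add2,r4:7
  c3: CDB Add1=12; issue ADD r1<-Add1  regs: r0:12,r1:Add1,r2:6,r3:Add2,r4:7
  c4: stall  regs: r0:12,r1:Add1,r2:6,r3:Add2,r4:7
  c5: CDB Add2=18; issue SUB r4<-Add2  regs: r0:12,r1:Add1,r2:6,r3:18,r4:Add2

STATUS = TAG Add1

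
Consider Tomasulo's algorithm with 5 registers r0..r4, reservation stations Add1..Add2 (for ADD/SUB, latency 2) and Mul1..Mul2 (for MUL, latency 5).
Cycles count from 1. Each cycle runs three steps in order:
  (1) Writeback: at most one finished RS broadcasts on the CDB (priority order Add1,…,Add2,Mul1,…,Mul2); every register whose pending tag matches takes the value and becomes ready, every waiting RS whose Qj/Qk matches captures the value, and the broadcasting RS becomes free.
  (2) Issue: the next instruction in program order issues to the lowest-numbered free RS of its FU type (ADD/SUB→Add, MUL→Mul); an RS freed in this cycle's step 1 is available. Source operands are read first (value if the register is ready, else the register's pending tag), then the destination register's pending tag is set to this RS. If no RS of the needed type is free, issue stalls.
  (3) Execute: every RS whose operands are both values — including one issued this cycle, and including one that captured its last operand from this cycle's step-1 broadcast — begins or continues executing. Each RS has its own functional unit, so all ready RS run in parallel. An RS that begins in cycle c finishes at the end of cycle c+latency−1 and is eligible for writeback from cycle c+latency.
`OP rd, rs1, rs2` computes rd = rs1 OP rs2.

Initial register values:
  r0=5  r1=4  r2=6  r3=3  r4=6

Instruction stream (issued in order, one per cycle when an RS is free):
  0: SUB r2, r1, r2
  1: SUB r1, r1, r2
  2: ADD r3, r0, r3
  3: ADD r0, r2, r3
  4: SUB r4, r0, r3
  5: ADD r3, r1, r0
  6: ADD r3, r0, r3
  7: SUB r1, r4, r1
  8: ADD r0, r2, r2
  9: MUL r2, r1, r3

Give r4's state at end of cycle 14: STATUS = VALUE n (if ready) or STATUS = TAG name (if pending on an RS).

STATUS = VALUE -2

  c1: issue SUB r2<-Add1  regs: r0:5,r1:4,r2:Add1,r3:3,r4:6
  c2: issue SUB r1<-Add2  regs: r0:5,r1:Add2,r2:Add1,r3:3,r4:6
  c3: CDB Add1=-2; issue ADD r3<-Add1  regs: r0:5,r1:Add2,r2:-2,r3:Add1,r4:6
  c4: stall  regs: r0:5,r1:Add2,r2:-2,r3:Add1,r4:6
  c5: CDB Add1=8; issue ADD r0<-Add1  regs: r0:Add1,r1:Add2,r2:-2,r3:8,r4:6
  c6: CDB Add2=6; issue SUB r4<-Add2  regs: r0:Add1,r1:6,r2:-2,r3:8,r4:Add2
  c7: CDB Add1=6; issue ADD r3<-Add1  regs: r0:6,r1:6,r2:-2,r3:Add1,r4:Add2
  c8: stall  regs: r0:6,r1:6,r2:-2,r3:Add1,r4:Add2
  c9: CDB Add1=12; issue ADD r3<-Add1  regs: r0:6,r1:6,r2:-2,r3:Add1,r4:Add2
  c10: CDB Add2=-2; issue SUB r1<-Add2  regs: r0:6,r1:Add2,r2:-2,r3:Add1,r4:-2
  c11: CDB Add1=18; issue ADD r0<-Add1  regs: r0:Add1,r1:Add2,r2:-2,r3:18,r4:-2
  c12: CDB Add2=-8; issue MUL r2<-Mul1  regs: r0:Add1,r1:-8,r2:Mul1,r3:18,r4:-2
  c13: CDB Add1=-4  regs: r0:-4,r1:-8,r2:Mul1,r3:18,r4:-2
  c14: -  regs: r0:-4,r1:-8,r2:Mul1,r3:18,r4:-2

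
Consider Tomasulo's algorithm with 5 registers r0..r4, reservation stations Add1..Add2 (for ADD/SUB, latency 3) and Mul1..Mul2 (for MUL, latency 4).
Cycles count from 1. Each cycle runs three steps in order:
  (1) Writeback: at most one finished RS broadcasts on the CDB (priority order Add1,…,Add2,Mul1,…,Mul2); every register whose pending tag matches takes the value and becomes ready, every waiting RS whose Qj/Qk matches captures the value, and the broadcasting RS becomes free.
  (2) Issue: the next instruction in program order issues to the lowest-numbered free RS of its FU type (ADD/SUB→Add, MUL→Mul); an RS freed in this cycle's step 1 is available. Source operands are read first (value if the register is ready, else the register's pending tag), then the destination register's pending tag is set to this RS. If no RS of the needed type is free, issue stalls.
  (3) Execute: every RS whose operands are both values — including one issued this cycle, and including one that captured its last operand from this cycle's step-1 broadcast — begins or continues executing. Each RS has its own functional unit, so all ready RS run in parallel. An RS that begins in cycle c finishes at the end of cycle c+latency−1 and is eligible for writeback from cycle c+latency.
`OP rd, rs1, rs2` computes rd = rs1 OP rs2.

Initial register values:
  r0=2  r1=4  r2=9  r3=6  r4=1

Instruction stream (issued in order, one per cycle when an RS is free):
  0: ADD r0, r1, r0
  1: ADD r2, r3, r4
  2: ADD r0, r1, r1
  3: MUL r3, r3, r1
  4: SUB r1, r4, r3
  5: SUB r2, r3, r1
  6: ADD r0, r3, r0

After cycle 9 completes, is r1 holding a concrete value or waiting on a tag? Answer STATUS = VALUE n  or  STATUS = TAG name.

STATUS = TAG Add2

c1: issue ADD r0<-Add1 | r0:Add1,r1:4,r2:9,r3:6,r4:1
c2: issue ADD r2<-Add2 | r0:Add1,r1:4,r2:Add2,r3:6,r4:1
c3: stall | r0:Add1,r1:4,r2:Add2,r3:6,r4:1
c4: CDB Add1=6; issue ADD r0<-Add1 | r0:Add1,r1:4,r2:Add2,r3:6,r4:1
c5: CDB Add2=7; issue MUL r3<-Mul1 | r0:Add1,r1:4,r2:7,r3:Mul1,r4:1
c6: issue SUB r1<-Add2 | r0:Add1,r1:Add2,r2:7,r3:Mul1,r4:1
c7: CDB Add1=8; issue SUB r2<-Add1 | r0:8,r1:Add2,r2:Add1,r3:Mul1,r4:1
c8: stall | r0:8,r1:Add2,r2:Add1,r3:Mul1,r4:1
c9: CDB Mul1=24; stall | r0:8,r1:Add2,r2:Add1,r3:24,r4:1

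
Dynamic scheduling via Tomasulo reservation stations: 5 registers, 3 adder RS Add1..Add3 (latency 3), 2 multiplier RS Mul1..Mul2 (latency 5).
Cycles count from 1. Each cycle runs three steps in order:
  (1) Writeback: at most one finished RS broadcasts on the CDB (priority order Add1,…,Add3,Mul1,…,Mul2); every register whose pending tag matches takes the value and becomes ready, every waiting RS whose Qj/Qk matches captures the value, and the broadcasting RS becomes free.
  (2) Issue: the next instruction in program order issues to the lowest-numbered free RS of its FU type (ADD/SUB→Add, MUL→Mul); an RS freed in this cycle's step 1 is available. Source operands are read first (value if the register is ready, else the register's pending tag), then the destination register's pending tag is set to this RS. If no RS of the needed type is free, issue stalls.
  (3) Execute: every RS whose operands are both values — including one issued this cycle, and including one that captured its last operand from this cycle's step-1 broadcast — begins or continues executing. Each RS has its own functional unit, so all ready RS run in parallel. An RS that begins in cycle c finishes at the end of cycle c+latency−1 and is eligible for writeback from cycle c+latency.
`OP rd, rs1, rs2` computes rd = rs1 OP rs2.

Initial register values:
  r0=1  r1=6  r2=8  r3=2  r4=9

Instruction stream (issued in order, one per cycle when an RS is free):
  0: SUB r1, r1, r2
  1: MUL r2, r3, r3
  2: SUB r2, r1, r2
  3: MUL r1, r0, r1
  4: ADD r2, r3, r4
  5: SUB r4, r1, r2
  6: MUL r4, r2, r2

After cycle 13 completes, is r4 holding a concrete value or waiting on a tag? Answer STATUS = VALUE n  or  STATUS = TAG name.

c1: issue SUB r1<-Add1 | r0:1,r1:Add1,r2:8,r3:2,r4:9
c2: issue MUL r2<-Mul1 | r0:1,r1:Add1,r2:Mul1,r3:2,r4:9
c3: issue SUB r2<-Add2 | r0:1,r1:Add1,r2:Add2,r3:2,r4:9
c4: CDB Add1=-2; issue MUL r1<-Mul2 | r0:1,r1:Mul2,r2:Add2,r3:2,r4:9
c5: issue ADD r2<-Add1 | r0:1,r1:Mul2,r2:Add1,r3:2,r4:9
c6: issue SUB r4<-Add3 | r0:1,r1:Mul2,r2:Add1,r3:2,r4:Add3
c7: CDB Mul1=4; issue MUL r4<-Mul1 | r0:1,r1:Mul2,r2:Add1,r3:2,r4:Mul1
c8: CDB Add1=11 | r0:1,r1:Mul2,r2:11,r3:2,r4:Mul1
c9: CDB Mul2=-2 | r0:1,r1:-2,r2:11,r3:2,r4:Mul1
c10: CDB Add2=-6 | r0:1,r1:-2,r2:11,r3:2,r4:Mul1
c11: - | r0:1,r1:-2,r2:11,r3:2,r4:Mul1
c12: CDB Add3=-13 | r0:1,r1:-2,r2:11,r3:2,r4:Mul1
c13: CDB Mul1=121 | r0:1,r1:-2,r2:11,r3:2,r4:121

STATUS = VALUE 121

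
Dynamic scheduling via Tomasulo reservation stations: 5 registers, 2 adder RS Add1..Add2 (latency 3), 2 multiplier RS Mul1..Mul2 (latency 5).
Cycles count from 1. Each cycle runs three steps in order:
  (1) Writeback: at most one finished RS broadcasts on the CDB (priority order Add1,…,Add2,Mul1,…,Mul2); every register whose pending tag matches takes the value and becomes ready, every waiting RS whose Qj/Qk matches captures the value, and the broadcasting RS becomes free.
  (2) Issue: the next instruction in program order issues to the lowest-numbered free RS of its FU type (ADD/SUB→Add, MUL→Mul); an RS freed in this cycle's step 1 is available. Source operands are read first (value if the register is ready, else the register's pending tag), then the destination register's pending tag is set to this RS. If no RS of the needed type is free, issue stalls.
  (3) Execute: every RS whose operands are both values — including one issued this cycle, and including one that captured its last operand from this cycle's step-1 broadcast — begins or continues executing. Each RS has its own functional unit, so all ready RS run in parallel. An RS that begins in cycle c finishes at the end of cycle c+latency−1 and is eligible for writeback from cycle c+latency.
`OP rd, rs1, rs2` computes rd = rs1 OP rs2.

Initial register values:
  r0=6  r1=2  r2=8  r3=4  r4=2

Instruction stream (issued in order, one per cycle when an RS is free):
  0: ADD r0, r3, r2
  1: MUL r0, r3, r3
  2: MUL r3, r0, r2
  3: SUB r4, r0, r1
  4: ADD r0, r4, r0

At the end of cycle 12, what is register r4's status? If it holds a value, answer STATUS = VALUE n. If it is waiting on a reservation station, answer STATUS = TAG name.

STATUS = VALUE 14

  c1: issue ADD r0<-Add1  regs: r0:Add1,r1:2,r2:8,r3:4,r4:2
  c2: issue MUL r0<-Mul1  regs: r0:Mul1,r1:2,r2:8,r3:4,r4:2
  c3: issue MUL r3<-Mul2  regs: r0:Mul1,r1:2,r2:8,r3:Mul2,r4:2
  c4: CDB Add1=12; issue SUB r4<-Add1  regs: r0:Mul1,r1:2,r2:8,r3:Mul2,r4:Add1
  c5: issue ADD r0<-Add2  regs: r0:Add2,r1:2,r2:8,r3:Mul2,r4:Add1
  c6: -  regs: r0:Add2,r1:2,r2:8,r3:Mul2,r4:Add1
  c7: CDB Mul1=16  regs: r0:Add2,r1:2,r2:8,r3:Mul2,r4:Add1
  c8: -  regs: r0:Add2,r1:2,r2:8,r3:Mul2,r4:Add1
  c9: -  regs: r0:Add2,r1:2,r2:8,r3:Mul2,r4:Add1
  c10: CDB Add1=14  regs: r0:Add2,r1:2,r2:8,r3:Mul2,r4:14
  c11: -  regs: r0:Add2,r1:2,r2:8,r3:Mul2,r4:14
  c12: CDB Mul2=128  regs: r0:Add2,r1:2,r2:8,r3:128,r4:14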